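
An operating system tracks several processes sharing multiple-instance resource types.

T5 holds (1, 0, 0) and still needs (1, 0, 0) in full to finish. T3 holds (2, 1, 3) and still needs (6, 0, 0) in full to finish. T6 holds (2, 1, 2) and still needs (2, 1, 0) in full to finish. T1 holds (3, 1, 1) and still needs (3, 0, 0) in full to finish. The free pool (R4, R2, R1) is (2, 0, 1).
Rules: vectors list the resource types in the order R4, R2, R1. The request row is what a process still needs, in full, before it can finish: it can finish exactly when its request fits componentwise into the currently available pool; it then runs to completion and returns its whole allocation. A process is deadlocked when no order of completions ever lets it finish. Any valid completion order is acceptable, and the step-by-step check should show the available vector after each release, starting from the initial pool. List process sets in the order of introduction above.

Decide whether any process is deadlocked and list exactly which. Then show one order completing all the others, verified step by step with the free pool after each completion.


Nothing here is deadlocked.
Key observation: T5 fits the free pool immediately, and its release cascades until everyone finishes.
A valid finishing order for the others: T5, T1, T6, T3. Step-by-step check:
  pool = (2, 0, 1)
  T5: need (1, 0, 0) fits (2, 0, 1); releases (1, 0, 0), pool now (3, 0, 1)
  T1: need (3, 0, 0) fits (3, 0, 1); releases (3, 1, 1), pool now (6, 1, 2)
  T6: need (2, 1, 0) fits (6, 1, 2); releases (2, 1, 2), pool now (8, 2, 4)
  T3: need (6, 0, 0) fits (8, 2, 4); releases (2, 1, 3), pool now (10, 3, 7)


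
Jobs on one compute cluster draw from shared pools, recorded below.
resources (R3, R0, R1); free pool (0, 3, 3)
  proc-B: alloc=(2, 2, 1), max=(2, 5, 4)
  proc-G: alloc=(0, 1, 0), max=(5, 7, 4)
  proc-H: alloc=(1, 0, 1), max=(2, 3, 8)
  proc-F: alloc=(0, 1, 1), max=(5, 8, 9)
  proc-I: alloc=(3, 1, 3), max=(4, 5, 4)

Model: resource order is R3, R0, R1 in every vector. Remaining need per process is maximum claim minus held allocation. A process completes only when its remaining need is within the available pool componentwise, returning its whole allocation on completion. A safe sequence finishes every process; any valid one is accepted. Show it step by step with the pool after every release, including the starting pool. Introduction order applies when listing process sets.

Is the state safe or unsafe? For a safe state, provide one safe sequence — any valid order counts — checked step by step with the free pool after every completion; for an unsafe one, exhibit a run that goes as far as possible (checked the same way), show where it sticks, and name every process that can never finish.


The state is SAFE; one workable sequence: proc-B, proc-I, proc-H, proc-G, proc-F.
Key observation: proc-B is the earliest step where a requested resource binds exactly: need (0, 3, 3), pool (0, 3, 3) at its turn.
Walking it through:
  pool = (0, 3, 3)
  proc-B: need (0, 3, 3) fits (0, 3, 3); releases (2, 2, 1), pool now (2, 5, 4)
  proc-I: need (1, 4, 1) fits (2, 5, 4); releases (3, 1, 3), pool now (5, 6, 7)
  proc-H: need (1, 3, 7) fits (5, 6, 7); releases (1, 0, 1), pool now (6, 6, 8)
  proc-G: need (5, 6, 4) fits (6, 6, 8); releases (0, 1, 0), pool now (6, 7, 8)
  proc-F: need (5, 7, 8) fits (6, 7, 8); releases (0, 1, 1), pool now (6, 8, 9)


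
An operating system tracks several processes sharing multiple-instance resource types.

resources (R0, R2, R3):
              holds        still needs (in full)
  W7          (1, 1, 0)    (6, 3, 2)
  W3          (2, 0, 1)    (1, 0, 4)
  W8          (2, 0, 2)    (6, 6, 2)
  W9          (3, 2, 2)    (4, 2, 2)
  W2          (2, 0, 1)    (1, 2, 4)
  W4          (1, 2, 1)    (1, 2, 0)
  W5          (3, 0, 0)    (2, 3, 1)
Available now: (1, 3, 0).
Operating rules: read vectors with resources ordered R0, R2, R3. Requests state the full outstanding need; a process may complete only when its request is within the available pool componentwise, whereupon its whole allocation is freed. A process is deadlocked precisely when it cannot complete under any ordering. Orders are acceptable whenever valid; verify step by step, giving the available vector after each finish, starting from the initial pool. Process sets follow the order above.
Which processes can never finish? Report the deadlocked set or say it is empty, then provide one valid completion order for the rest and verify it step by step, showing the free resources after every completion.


Deadlocked set: W7, W3, W8, W9 and W2.
Key observation: even finishing W4, W5 leaves just (5, 5, 1) free — too little R3 for any of the remaining processes.
A valid finishing order for the others: W4, W5. Check, step by step:
  pool = (1, 3, 0)
  W4 needs (1, 2, 0) <= (1, 3, 0) -> finishes; pool += (1, 2, 1) = (2, 5, 1)
  W5 needs (2, 3, 1) <= (2, 5, 1) -> finishes; pool += (3, 0, 0) = (5, 5, 1)
The stuck group stays short no matter what:
  blocked: W7 wants (6, 3, 2), pool (5, 5, 1) — not enough R0 and R3
  blocked: W3 wants (1, 0, 4), pool (5, 5, 1) — not enough R3
  blocked: W8 wants (6, 6, 2), pool (5, 5, 1) — not enough R0, R2 and R3
  blocked: W9 wants (4, 2, 2), pool (5, 5, 1) — not enough R3
  blocked: W2 wants (1, 2, 4), pool (5, 5, 1) — not enough R3


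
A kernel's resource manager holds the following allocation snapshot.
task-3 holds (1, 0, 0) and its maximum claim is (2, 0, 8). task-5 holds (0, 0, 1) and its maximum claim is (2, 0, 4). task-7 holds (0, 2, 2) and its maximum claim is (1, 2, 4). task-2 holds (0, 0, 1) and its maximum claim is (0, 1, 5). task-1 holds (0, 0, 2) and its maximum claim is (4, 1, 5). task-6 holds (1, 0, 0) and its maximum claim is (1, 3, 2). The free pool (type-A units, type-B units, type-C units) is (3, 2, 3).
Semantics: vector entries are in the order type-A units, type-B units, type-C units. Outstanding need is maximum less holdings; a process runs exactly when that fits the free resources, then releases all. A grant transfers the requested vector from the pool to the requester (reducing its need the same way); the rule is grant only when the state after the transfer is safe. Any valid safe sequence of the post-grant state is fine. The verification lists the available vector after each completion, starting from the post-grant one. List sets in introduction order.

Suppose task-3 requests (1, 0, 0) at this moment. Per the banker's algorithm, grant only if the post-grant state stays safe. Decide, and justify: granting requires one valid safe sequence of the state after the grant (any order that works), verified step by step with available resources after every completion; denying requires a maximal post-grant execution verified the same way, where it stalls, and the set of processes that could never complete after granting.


DENY: after the grant no complete ordering would exist.
Key observation: after task-7, task-6, task-5, task-2 the pool peaks at (3, 4, 7), and each blocked process is short somewhere: task-3 on type-C units; task-1 on type-A units.
After a pretend grant, a maximal execution: task-7, task-6, task-5, task-2 — then nothing else fits. Check, step by step:
  pool = (2, 2, 3)
  task-7 needs (1, 0, 2) <= (2, 2, 3) -> finishes; pool += (0, 2, 2) = (2, 4, 5)
  task-6 needs (0, 3, 2) <= (2, 4, 5) -> finishes; pool += (1, 0, 0) = (3, 4, 5)
  task-5 needs (2, 0, 3) <= (3, 4, 5) -> finishes; pool += (0, 0, 1) = (3, 4, 6)
  task-2 needs (0, 1, 4) <= (3, 4, 6) -> finishes; pool += (0, 0, 1) = (3, 4, 7)
  task-3 cannot run: need (0, 0, 8) vs free (3, 4, 7) (insufficient type-C units)
  task-1 cannot run: need (4, 1, 3) vs free (3, 4, 7) (insufficient type-A units)
Post-grant, the permanently blocked set is task-3 and task-1.


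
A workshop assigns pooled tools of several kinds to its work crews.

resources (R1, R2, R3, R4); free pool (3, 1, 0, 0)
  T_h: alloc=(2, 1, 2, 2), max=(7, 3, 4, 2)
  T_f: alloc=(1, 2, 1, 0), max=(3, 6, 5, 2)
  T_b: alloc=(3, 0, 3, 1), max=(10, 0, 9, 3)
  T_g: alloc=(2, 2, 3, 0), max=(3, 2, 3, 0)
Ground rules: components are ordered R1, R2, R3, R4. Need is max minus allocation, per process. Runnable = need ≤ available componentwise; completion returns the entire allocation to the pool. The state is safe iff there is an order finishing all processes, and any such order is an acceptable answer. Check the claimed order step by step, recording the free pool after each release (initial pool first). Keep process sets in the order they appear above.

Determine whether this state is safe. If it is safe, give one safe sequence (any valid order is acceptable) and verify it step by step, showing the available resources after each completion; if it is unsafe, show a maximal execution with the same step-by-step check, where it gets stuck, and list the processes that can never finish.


SAFE. One safe sequence: T_g, T_h, T_f, T_b.
Key observation: the order's first zero-slack moment is T_h ((5, 2, 2, 0) needed, (5, 3, 3, 0) free — a requested resource with nothing to spare).
Verifying each step:
  pool = (3, 1, 0, 0)
  T_g: need (1, 0, 0, 0) fits (3, 1, 0, 0); releases (2, 2, 3, 0), pool now (5, 3, 3, 0)
  T_h: need (5, 2, 2, 0) fits (5, 3, 3, 0); releases (2, 1, 2, 2), pool now (7, 4, 5, 2)
  T_f: need (2, 4, 4, 2) fits (7, 4, 5, 2); releases (1, 2, 1, 0), pool now (8, 6, 6, 2)
  T_b: need (7, 0, 6, 2) fits (8, 6, 6, 2); releases (3, 0, 3, 1), pool now (11, 6, 9, 3)


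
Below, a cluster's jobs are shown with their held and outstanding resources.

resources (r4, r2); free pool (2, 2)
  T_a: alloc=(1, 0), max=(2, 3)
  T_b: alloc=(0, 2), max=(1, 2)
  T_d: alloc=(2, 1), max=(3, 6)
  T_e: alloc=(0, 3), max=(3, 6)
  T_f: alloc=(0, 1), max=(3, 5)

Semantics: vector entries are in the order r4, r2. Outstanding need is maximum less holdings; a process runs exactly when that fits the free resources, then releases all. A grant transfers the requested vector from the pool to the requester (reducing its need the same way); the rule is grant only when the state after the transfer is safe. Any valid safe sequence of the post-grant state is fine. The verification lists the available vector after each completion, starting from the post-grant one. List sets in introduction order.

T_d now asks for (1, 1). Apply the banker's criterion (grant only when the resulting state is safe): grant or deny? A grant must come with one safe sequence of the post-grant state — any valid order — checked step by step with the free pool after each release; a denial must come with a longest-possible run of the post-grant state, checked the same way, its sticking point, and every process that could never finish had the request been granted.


DENY. Granting would leave the state unsafe.
Key observation: after T_b, T_a the pool peaks at (2, 3), and each blocked process is short somewhere: T_d on r2; T_e on r4; T_f on r4, r2.
After a pretend grant, a maximal execution: T_b, T_a — then nothing else fits. Walking it through:
  pool = (1, 1)
  T_b: need (1, 0) fits (1, 1); releases (0, 2), pool now (1, 3)
  T_a: need (1, 3) fits (1, 3); releases (1, 0), pool now (2, 3)
  T_d still needs (0, 4) but only (2, 3) is free — short on r2
  T_e still needs (3, 3) but only (2, 3) is free — short on r4
  T_f still needs (3, 4) but only (2, 3) is free — short on r4 and r2
Had the request been granted, T_d, T_e and T_f could never finish.


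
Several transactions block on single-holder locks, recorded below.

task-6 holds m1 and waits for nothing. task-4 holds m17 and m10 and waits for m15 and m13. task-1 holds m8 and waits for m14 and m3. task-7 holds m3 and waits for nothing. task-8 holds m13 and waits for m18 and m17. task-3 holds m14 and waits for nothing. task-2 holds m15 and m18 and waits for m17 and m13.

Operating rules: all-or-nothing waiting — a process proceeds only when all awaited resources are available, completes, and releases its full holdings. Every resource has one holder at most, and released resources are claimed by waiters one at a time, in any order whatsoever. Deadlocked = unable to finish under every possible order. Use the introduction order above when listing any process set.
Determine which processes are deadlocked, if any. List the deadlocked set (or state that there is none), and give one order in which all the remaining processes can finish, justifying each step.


Deadlocked: task-4, task-8 and task-2.
Key observation: the wait chain closes on itself along task-4 -> task-8 -> task-4; task-2 is caught in further circular waits.
One completion order for the rest: task-7, task-3, task-1, task-6.
Check, step by step:
  run task-7 (it waits on nothing); releases m3
  run task-3 (it waits on nothing); releases m14
  run task-1 (all its waits — m14 and m3 — are resolved); releases m8
  run task-6 (it waits on nothing); releases m1


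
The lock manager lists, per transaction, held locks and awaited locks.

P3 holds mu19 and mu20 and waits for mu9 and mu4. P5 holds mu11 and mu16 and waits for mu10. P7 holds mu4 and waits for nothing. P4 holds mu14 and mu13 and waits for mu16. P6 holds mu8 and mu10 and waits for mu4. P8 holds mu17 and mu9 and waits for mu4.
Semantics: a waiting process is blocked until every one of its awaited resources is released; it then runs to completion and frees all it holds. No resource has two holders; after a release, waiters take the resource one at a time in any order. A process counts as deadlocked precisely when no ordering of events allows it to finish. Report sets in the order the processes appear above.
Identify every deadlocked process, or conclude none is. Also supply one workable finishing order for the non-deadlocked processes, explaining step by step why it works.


No process is deadlocked.
Key observation: every chain of waits terminates; starting from the processes that wait on nothing, all the rest unlock in turn.
The rest can finish in the order P7, P8, P6, P5, P4, P3.
Verifying each step:
  P7: no waits; runs immediately, freeing mu4
  P8 waits on mu4 — all released -> runs and releases mu17 and mu9
  P6 waits on mu4 — all released -> runs and releases mu8 and mu10
  P5 waits on mu10 — all released -> runs and releases mu11 and mu16
  P4 waits on mu16 — all released -> runs and releases mu14 and mu13
  P3 waits on mu9 and mu4 — all released -> runs and releases mu19 and mu20


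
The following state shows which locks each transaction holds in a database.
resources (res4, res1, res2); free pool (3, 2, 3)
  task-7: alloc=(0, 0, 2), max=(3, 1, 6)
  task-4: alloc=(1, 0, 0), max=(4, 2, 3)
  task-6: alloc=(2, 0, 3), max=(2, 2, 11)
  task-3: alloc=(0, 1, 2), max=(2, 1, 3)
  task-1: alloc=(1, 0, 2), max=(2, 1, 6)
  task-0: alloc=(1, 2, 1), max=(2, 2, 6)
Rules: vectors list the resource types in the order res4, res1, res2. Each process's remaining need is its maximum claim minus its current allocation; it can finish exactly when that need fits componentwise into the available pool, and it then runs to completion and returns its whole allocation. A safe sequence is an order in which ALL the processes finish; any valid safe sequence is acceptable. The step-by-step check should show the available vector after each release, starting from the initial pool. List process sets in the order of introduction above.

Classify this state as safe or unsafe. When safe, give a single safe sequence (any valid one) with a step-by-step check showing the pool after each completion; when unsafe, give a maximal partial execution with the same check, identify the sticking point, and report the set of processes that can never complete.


SAFE, for example via the order task-3, task-4, task-1, task-0, task-6, task-7.
Key observation: reading the order forward, task-4 is the first process whose need (3, 2, 3) meets the free pool (3, 3, 5) exactly on a resource it requests.
Step-by-step check:
  pool = (3, 2, 3)
  run task-3 (needs (2, 0, 1), free (3, 2, 3)); after release of (0, 1, 2) the pool is (3, 3, 5)
  run task-4 (needs (3, 2, 3), free (3, 3, 5)); after release of (1, 0, 0) the pool is (4, 3, 5)
  run task-1 (needs (1, 1, 4), free (4, 3, 5)); after release of (1, 0, 2) the pool is (5, 3, 7)
  run task-0 (needs (1, 0, 5), free (5, 3, 7)); after release of (1, 2, 1) the pool is (6, 5, 8)
  run task-6 (needs (0, 2, 8), free (6, 5, 8)); after release of (2, 0, 3) the pool is (8, 5, 11)
  run task-7 (needs (3, 1, 4), free (8, 5, 11)); after release of (0, 0, 2) the pool is (8, 5, 13)


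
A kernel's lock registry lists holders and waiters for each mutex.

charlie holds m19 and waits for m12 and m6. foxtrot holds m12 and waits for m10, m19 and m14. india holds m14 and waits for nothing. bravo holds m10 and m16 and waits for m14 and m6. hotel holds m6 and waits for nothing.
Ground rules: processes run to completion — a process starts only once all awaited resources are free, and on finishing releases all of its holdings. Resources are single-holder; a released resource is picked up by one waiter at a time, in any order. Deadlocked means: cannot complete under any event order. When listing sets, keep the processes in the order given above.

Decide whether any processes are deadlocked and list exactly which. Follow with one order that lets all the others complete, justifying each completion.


The deadlocked set is charlie and foxtrot.
Key observation: the knot is the closed ring of waits charlie -> foxtrot -> charlie; no other process is dragged down with it.
A valid finishing order for the others: hotel, india, bravo.
Verifying each step:
  hotel: no waits; runs immediately, freeing m6
  india: no waits; runs immediately, freeing m14
  bravo waits on m14 and m6 — all released -> runs and releases m10 and m16


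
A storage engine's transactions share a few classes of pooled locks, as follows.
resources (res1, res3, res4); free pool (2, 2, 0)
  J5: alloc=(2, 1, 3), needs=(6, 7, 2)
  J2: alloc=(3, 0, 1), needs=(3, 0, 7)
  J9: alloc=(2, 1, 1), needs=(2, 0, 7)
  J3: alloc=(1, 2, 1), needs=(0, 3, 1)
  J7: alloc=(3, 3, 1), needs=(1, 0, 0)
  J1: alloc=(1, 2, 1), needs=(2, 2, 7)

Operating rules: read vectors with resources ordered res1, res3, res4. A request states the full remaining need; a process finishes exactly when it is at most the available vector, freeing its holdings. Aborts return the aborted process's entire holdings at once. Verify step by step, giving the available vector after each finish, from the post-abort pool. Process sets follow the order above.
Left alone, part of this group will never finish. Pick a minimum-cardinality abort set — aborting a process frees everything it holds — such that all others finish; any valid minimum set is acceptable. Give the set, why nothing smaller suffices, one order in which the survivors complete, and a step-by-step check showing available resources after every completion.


Minimum abort set: J9 and J1.
Key observation: before aborting J9 and J1, J2 was permanently blocked — no order could ever run it; afterwards it completes at step 4.
No one abort is enough; case by case: J5 alone leaves J2 blocked (short on res4); J2 alone leaves J9 blocked (short on res4); J9 alone leaves J2 blocked (short on res4); J3 alone leaves J2 blocked (short on res4); J7 alone leaves J2 blocked (short on res4); J1 alone leaves J2 blocked (short on res4).
Survivors finish in the order: J7, J3, J5, J2. Walking it through (pool after the aborts first):
  pool = (5, 5, 2)
  J7 needs (1, 0, 0) <= (5, 5, 2) -> finishes; pool += (3, 3, 1) = (8, 8, 3)
  J3 needs (0, 3, 1) <= (8, 8, 3) -> finishes; pool += (1, 2, 1) = (9, 10, 4)
  J5 needs (6, 7, 2) <= (9, 10, 4) -> finishes; pool += (2, 1, 3) = (11, 11, 7)
  J2 needs (3, 0, 7) <= (11, 11, 7) -> finishes; pool += (3, 0, 1) = (14, 11, 8)


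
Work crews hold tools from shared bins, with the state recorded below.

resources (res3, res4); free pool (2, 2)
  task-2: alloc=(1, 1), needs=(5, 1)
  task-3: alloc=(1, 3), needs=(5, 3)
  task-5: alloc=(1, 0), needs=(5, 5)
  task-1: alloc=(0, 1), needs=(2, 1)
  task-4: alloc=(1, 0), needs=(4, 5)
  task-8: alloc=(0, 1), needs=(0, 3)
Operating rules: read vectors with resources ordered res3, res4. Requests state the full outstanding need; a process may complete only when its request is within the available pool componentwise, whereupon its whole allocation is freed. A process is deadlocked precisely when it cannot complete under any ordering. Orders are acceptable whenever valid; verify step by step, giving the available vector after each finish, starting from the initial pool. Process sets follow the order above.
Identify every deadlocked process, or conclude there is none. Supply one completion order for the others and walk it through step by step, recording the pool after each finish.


Deadlocked: task-2, task-3, task-5 and task-4.
Key observation: the pool after task-1, task-8 is (2, 4); every surviving request exceeds it in res3, so progress ends there.
A valid finishing order for the others: task-1, task-8. Check, step by step:
  pool = (2, 2)
  task-1: need (2, 1) fits (2, 2); releases (0, 1), pool now (2, 3)
  task-8: need (0, 3) fits (2, 3); releases (0, 1), pool now (2, 4)
The blocked processes can never fit:
  task-2 still needs (5, 1) but only (2, 4) is free — short on res3
  task-3 still needs (5, 3) but only (2, 4) is free — short on res3
  task-5 still needs (5, 5) but only (2, 4) is free — short on res3 and res4
  task-4 still needs (4, 5) but only (2, 4) is free — short on res3 and res4


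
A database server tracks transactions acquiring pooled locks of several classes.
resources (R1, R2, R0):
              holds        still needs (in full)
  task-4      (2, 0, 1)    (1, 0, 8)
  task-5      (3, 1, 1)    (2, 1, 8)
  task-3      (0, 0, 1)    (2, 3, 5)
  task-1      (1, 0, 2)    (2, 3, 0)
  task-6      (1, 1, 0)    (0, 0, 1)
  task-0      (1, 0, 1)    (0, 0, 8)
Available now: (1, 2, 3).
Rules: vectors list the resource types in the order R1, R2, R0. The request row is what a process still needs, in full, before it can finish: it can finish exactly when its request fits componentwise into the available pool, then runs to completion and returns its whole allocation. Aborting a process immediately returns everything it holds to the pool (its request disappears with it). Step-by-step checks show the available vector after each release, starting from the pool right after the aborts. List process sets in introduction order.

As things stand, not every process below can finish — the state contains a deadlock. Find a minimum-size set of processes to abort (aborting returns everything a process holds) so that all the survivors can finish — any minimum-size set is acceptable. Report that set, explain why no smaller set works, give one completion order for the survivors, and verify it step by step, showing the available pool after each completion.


Abort task-4 and task-5.
Key observation: task-0 was stuck for good until task-4 and task-5 gave back (5, 1, 2); in the order shown it finishes at step 4.
No one abort is enough; case by case: task-4 alone leaves task-5 blocked (short on R0); task-5 alone leaves task-4 blocked (short on R0); task-3 alone leaves task-4 blocked (short on R0); task-1 alone leaves task-4 blocked (short on R0); task-6 alone leaves task-4 blocked (short on R0); task-0 alone leaves task-4 blocked (short on R0).
The survivors complete as task-3, task-1, task-6, task-0. Verifying each step (starting from the post-abort pool):
  pool = (6, 3, 5)
  task-3: need (2, 3, 5) fits (6, 3, 5); releases (0, 0, 1), pool now (6, 3, 6)
  task-1: need (2, 3, 0) fits (6, 3, 6); releases (1, 0, 2), pool now (7, 3, 8)
  task-6: need (0, 0, 1) fits (7, 3, 8); releases (1, 1, 0), pool now (8, 4, 8)
  task-0: need (0, 0, 8) fits (8, 4, 8); releases (1, 0, 1), pool now (9, 4, 9)


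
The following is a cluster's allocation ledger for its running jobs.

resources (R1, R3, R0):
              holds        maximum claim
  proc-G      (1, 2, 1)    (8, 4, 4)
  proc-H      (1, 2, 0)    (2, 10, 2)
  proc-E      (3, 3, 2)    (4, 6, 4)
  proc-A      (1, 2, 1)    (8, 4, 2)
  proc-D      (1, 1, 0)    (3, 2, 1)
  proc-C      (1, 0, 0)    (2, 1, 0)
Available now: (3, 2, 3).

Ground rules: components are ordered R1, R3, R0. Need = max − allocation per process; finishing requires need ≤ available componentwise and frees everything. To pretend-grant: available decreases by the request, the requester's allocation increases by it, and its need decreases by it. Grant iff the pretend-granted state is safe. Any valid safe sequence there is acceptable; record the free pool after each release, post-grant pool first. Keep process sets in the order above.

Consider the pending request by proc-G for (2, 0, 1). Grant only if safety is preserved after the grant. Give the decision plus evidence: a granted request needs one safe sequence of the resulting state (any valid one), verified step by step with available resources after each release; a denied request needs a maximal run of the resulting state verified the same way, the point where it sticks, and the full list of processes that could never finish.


GRANT — the state after the grant stays safe, e.g. via proc-C, proc-D, proc-E, proc-G, proc-H, proc-A.
Key observation: (1, 2, 2) free after granting still covers proc-C first, and each release covers the next.
Verifying the post-grant state step by step:
  pool = (1, 2, 2)
  run proc-C (needs (1, 1, 0), free (1, 2, 2)); after release of (1, 0, 0) the pool is (2, 2, 2)
  run proc-D (needs (2, 1, 1), free (2, 2, 2)); after release of (1, 1, 0) the pool is (3, 3, 2)
  run proc-E (needs (1, 3, 2), free (3, 3, 2)); after release of (3, 3, 2) the pool is (6, 6, 4)
  run proc-G (needs (5, 2, 2), free (6, 6, 4)); after release of (3, 2, 2) the pool is (9, 8, 6)
  run proc-H (needs (1, 8, 2), free (9, 8, 6)); after release of (1, 2, 0) the pool is (10, 10, 6)
  run proc-A (needs (7, 2, 1), free (10, 10, 6)); after release of (1, 2, 1) the pool is (11, 12, 7)


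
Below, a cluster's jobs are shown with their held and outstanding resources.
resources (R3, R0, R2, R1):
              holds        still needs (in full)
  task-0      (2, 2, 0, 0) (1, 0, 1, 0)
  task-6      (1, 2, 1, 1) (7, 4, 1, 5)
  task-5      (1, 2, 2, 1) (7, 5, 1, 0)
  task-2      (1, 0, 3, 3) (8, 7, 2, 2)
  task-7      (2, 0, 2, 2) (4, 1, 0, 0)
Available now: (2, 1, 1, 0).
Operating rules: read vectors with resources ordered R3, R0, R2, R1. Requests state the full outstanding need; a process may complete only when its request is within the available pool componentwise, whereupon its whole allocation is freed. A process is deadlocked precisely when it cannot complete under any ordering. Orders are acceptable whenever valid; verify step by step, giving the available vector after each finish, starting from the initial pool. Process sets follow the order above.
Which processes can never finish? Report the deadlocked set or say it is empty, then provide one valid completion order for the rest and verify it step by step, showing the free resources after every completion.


Deadlocked: task-6, task-5 and task-2.
Key observation: even finishing task-0, task-7 leaves just (6, 3, 3, 2) free — too little R3 for any of the remaining processes.
One completion order for the rest: task-0, task-7. Walking it through:
  pool = (2, 1, 1, 0)
  task-0: need (1, 0, 1, 0) fits (2, 1, 1, 0); releases (2, 2, 0, 0), pool now (4, 3, 1, 0)
  task-7: need (4, 1, 0, 0) fits (4, 3, 1, 0); releases (2, 0, 2, 2), pool now (6, 3, 3, 2)
The stuck group stays short no matter what:
  blocked: task-6 wants (7, 4, 1, 5), pool (6, 3, 3, 2) — not enough R3, R0 and R1
  blocked: task-5 wants (7, 5, 1, 0), pool (6, 3, 3, 2) — not enough R3 and R0
  blocked: task-2 wants (8, 7, 2, 2), pool (6, 3, 3, 2) — not enough R3 and R0


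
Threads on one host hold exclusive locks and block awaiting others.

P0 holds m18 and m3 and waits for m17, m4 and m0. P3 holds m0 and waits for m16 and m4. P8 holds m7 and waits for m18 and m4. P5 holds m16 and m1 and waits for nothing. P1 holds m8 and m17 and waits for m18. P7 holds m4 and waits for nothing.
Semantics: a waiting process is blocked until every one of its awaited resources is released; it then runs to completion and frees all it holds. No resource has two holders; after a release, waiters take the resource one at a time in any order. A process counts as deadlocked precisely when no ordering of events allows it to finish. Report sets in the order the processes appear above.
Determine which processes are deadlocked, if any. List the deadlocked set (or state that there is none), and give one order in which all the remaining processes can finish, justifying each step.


The deadlocked set is P0, P8 and P1.
Key observation: the loop P0 -> P1 -> P0 blocks itself forever; P8 waits into the deadlock from upstream.
A valid finishing order for the others: P5, P7, P3.
Check, step by step:
  run P5 (it waits on nothing); releases m16 and m1
  run P7 (it waits on nothing); releases m4
  P3 waits on m16 and m4 — all released -> runs and releases m0


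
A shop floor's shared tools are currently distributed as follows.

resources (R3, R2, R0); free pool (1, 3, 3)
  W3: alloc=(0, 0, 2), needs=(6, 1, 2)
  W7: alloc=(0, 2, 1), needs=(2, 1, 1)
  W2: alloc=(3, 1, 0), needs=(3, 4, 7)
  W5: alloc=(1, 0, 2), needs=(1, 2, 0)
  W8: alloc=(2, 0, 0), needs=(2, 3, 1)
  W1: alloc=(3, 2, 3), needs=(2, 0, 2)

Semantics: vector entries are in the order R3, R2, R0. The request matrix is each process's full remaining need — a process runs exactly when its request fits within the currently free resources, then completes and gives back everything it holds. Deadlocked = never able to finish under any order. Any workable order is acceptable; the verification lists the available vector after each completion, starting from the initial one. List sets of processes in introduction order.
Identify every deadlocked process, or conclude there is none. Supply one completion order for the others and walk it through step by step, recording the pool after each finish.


Nothing here is deadlocked.
Key observation: W5 leads a chain of completions in which each release enables another process.
One completion order for the rest: W5, W1, W7, W8, W3, W2. Check, step by step:
  pool = (1, 3, 3)
  W5: need (1, 2, 0) fits (1, 3, 3); releases (1, 0, 2), pool now (2, 3, 5)
  W1: need (2, 0, 2) fits (2, 3, 5); releases (3, 2, 3), pool now (5, 5, 8)
  W7: need (2, 1, 1) fits (5, 5, 8); releases (0, 2, 1), pool now (5, 7, 9)
  W8: need (2, 3, 1) fits (5, 7, 9); releases (2, 0, 0), pool now (7, 7, 9)
  W3: need (6, 1, 2) fits (7, 7, 9); releases (0, 0, 2), pool now (7, 7, 11)
  W2: need (3, 4, 7) fits (7, 7, 11); releases (3, 1, 0), pool now (10, 8, 11)


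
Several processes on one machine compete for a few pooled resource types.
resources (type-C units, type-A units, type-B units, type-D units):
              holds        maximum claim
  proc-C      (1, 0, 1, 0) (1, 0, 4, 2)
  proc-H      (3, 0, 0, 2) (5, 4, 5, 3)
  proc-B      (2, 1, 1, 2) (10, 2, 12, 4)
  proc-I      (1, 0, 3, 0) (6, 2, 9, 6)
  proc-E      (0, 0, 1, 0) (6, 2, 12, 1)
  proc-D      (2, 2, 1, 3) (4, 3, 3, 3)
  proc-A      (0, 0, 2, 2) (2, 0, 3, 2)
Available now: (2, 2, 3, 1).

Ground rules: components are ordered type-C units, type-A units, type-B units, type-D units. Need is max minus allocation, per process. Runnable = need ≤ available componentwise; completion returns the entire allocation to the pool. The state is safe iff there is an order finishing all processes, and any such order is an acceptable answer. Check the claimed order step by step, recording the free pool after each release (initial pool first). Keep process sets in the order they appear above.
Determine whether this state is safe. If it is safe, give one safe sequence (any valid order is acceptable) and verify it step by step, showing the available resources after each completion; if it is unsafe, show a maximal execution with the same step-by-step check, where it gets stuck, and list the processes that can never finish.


UNSAFE — no complete ordering exists.
Key observation: the pool after proc-D, proc-C, proc-A, proc-H, proc-I is (9, 4, 10, 8); every surviving request exceeds it in type-B units, so progress ends there.
A maximal execution: proc-D, proc-C, proc-A, proc-H, proc-I — then nothing else fits. Walking it through:
  pool = (2, 2, 3, 1)
  run proc-D (needs (2, 1, 2, 0), free (2, 2, 3, 1)); after release of (2, 2, 1, 3) the pool is (4, 4, 4, 4)
  run proc-C (needs (0, 0, 3, 2), free (4, 4, 4, 4)); after release of (1, 0, 1, 0) the pool is (5, 4, 5, 4)
  run proc-A (needs (2, 0, 1, 0), free (5, 4, 5, 4)); after release of (0, 0, 2, 2) the pool is (5, 4, 7, 6)
  run proc-H (needs (2, 4, 5, 1), free (5, 4, 7, 6)); after release of (3, 0, 0, 2) the pool is (8, 4, 7, 8)
  run proc-I (needs (5, 2, 6, 6), free (8, 4, 7, 8)); after release of (1, 0, 3, 0) the pool is (9, 4, 10, 8)
  proc-B cannot run: need (8, 1, 11, 2) vs free (9, 4, 10, 8) (insufficient type-B units)
  proc-E cannot run: need (6, 2, 11, 1) vs free (9, 4, 10, 8) (insufficient type-B units)
Never able to finish: proc-B and proc-E.


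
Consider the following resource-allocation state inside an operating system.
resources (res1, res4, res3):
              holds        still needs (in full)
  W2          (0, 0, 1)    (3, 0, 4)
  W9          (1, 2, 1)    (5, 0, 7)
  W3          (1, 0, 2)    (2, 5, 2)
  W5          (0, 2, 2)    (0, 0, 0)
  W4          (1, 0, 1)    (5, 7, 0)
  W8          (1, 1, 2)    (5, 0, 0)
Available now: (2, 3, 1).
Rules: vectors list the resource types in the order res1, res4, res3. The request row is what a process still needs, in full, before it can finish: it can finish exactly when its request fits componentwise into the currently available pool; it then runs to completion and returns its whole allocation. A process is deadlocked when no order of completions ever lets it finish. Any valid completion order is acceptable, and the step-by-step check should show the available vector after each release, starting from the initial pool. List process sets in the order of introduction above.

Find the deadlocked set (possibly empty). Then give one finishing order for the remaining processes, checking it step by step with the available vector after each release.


Deadlocked: W9, W4 and W8.
Key observation: res1 is the bottleneck — with W5, W3, W2 done the pool holds (3, 5, 6), short of every remaining need.
The rest can finish in the order W5, W3, W2. Walking it through:
  pool = (2, 3, 1)
  W5: need (0, 0, 0) fits (2, 3, 1); releases (0, 2, 2), pool now (2, 5, 3)
  W3: need (2, 5, 2) fits (2, 5, 3); releases (1, 0, 2), pool now (3, 5, 5)
  W2: need (3, 0, 4) fits (3, 5, 5); releases (0, 0, 1), pool now (3, 5, 6)
The blocked processes can never fit:
  blocked: W9 wants (5, 0, 7), pool (3, 5, 6) — not enough res1 and res3
  blocked: W4 wants (5, 7, 0), pool (3, 5, 6) — not enough res1 and res4
  blocked: W8 wants (5, 0, 0), pool (3, 5, 6) — not enough res1


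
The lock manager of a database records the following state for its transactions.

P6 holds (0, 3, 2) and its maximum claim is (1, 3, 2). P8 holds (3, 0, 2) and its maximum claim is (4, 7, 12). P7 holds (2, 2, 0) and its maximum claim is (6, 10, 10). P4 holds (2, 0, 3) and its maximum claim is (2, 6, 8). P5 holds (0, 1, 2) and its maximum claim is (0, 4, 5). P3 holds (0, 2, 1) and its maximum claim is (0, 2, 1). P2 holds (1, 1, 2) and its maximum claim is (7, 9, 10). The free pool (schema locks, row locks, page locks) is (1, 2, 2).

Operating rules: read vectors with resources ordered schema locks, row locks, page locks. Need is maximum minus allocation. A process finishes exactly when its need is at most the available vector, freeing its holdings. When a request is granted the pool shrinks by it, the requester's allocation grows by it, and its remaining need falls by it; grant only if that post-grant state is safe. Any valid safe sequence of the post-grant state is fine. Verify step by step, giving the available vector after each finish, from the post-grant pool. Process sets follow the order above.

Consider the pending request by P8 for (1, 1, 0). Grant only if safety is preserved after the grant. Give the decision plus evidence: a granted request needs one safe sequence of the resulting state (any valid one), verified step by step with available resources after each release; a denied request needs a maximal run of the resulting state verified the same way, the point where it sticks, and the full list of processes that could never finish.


DENY. Granting would leave the state unsafe.
Key observation: after P3, P5 the pool peaks at (0, 4, 5), and each blocked process is short somewhere: P6 on schema locks; P8 on row locks, page locks; P7 on schema locks, row locks, page locks; P4 on row locks; P2 on schema locks, row locks, page locks.
After a pretend grant, a maximal execution: P3, P5 — then nothing else fits. Step-by-step check:
  pool = (0, 1, 2)
  P3: need (0, 0, 0) fits (0, 1, 2); releases (0, 2, 1), pool now (0, 3, 3)
  P5: need (0, 3, 3) fits (0, 3, 3); releases (0, 1, 2), pool now (0, 4, 5)
  P6 cannot run: need (1, 0, 0) vs free (0, 4, 5) (insufficient schema locks)
  P8 cannot run: need (0, 6, 10) vs free (0, 4, 5) (insufficient row locks and page locks)
  P7 cannot run: need (4, 8, 10) vs free (0, 4, 5) (insufficient schema locks, row locks and page locks)
  P4 cannot run: need (0, 6, 5) vs free (0, 4, 5) (insufficient row locks)
  P2 cannot run: need (6, 8, 8) vs free (0, 4, 5) (insufficient schema locks, row locks and page locks)
Processes that could never finish after the grant: P6, P8, P7, P4 and P2.


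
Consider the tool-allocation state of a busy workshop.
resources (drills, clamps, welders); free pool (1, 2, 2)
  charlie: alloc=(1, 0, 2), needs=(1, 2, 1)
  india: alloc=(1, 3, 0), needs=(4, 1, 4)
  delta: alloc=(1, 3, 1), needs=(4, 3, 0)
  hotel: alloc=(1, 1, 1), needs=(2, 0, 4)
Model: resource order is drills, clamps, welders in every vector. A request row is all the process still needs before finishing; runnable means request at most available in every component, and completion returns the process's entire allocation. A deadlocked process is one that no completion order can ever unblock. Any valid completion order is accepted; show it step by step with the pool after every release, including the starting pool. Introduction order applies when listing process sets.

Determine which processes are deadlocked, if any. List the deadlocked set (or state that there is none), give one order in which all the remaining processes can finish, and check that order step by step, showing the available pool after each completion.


The deadlocked set is india and delta.
Key observation: after charlie, hotel complete, (3, 3, 5) is the best the pool ever gets, yet each leftover process wants more drills.
A valid finishing order for the others: charlie, hotel. Step-by-step check:
  pool = (1, 2, 2)
  charlie: need (1, 2, 1) fits (1, 2, 2); releases (1, 0, 2), pool now (2, 2, 4)
  hotel: need (2, 0, 4) fits (2, 2, 4); releases (1, 1, 1), pool now (3, 3, 5)
None of the blocked processes ever fits:
  india still needs (4, 1, 4) but only (3, 3, 5) is free — short on drills
  delta still needs (4, 3, 0) but only (3, 3, 5) is free — short on drills


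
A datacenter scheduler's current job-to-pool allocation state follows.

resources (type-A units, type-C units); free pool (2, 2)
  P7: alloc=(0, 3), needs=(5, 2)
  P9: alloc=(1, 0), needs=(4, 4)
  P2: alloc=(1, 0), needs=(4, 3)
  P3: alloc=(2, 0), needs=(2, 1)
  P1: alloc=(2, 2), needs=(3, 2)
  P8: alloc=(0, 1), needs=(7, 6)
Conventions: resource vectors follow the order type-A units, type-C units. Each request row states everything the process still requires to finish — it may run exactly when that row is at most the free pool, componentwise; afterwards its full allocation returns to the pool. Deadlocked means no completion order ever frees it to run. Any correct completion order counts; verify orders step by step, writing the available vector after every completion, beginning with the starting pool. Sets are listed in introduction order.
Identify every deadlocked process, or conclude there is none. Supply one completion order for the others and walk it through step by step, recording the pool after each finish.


No process is deadlocked.
Key observation: there is always a runnable process — P3 first — so the state unwinds completely.
The rest can finish in the order P3, P1, P2, P7, P8, P9. Walking it through:
  pool = (2, 2)
  P3 needs (2, 1) <= (2, 2) -> finishes; pool += (2, 0) = (4, 2)
  P1 needs (3, 2) <= (4, 2) -> finishes; pool += (2, 2) = (6, 4)
  P2 needs (4, 3) <= (6, 4) -> finishes; pool += (1, 0) = (7, 4)
  P7 needs (5, 2) <= (7, 4) -> finishes; pool += (0, 3) = (7, 7)
  P8 needs (7, 6) <= (7, 7) -> finishes; pool += (0, 1) = (7, 8)
  P9 needs (4, 4) <= (7, 8) -> finishes; pool += (1, 0) = (8, 8)
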